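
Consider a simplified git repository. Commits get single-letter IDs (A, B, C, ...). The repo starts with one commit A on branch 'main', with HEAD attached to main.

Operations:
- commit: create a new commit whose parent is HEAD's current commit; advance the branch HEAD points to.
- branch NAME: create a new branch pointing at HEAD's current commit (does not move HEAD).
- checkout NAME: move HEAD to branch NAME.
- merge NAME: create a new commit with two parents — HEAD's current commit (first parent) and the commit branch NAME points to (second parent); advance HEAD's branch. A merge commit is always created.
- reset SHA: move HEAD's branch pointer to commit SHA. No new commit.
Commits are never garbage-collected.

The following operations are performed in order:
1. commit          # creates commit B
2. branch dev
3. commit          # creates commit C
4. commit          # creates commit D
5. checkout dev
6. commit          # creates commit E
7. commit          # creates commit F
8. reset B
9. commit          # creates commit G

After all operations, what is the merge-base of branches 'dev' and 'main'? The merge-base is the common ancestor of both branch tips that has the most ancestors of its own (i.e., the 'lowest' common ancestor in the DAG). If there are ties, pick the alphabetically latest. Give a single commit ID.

Answer: B

Derivation:
After op 1 (commit): HEAD=main@B [main=B]
After op 2 (branch): HEAD=main@B [dev=B main=B]
After op 3 (commit): HEAD=main@C [dev=B main=C]
After op 4 (commit): HEAD=main@D [dev=B main=D]
After op 5 (checkout): HEAD=dev@B [dev=B main=D]
After op 6 (commit): HEAD=dev@E [dev=E main=D]
After op 7 (commit): HEAD=dev@F [dev=F main=D]
After op 8 (reset): HEAD=dev@B [dev=B main=D]
After op 9 (commit): HEAD=dev@G [dev=G main=D]
ancestors(dev=G): ['A', 'B', 'G']
ancestors(main=D): ['A', 'B', 'C', 'D']
common: ['A', 'B']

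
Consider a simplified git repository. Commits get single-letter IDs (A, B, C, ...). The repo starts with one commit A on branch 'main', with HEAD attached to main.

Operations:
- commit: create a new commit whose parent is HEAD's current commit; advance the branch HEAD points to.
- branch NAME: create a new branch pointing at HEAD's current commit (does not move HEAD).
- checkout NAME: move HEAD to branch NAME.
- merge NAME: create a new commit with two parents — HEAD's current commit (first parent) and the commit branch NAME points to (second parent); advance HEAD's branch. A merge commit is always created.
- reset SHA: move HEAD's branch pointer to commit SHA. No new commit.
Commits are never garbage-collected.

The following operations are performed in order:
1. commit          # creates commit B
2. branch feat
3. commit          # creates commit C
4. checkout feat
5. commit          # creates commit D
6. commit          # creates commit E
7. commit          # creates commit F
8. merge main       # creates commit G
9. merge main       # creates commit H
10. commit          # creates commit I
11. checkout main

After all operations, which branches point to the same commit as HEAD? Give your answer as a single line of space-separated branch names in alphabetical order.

After op 1 (commit): HEAD=main@B [main=B]
After op 2 (branch): HEAD=main@B [feat=B main=B]
After op 3 (commit): HEAD=main@C [feat=B main=C]
After op 4 (checkout): HEAD=feat@B [feat=B main=C]
After op 5 (commit): HEAD=feat@D [feat=D main=C]
After op 6 (commit): HEAD=feat@E [feat=E main=C]
After op 7 (commit): HEAD=feat@F [feat=F main=C]
After op 8 (merge): HEAD=feat@G [feat=G main=C]
After op 9 (merge): HEAD=feat@H [feat=H main=C]
After op 10 (commit): HEAD=feat@I [feat=I main=C]
After op 11 (checkout): HEAD=main@C [feat=I main=C]

Answer: main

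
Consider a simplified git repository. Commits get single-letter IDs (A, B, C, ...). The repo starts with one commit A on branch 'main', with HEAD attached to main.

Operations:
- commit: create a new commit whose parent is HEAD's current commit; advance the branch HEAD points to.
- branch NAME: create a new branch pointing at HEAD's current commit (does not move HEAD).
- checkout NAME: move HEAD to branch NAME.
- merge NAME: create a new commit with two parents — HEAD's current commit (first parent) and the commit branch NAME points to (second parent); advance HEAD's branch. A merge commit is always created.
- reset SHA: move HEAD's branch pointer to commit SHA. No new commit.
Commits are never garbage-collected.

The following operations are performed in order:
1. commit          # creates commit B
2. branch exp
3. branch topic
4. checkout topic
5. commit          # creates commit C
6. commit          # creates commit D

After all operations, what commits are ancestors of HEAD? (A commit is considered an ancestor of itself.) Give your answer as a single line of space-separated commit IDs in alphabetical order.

Answer: A B C D

Derivation:
After op 1 (commit): HEAD=main@B [main=B]
After op 2 (branch): HEAD=main@B [exp=B main=B]
After op 3 (branch): HEAD=main@B [exp=B main=B topic=B]
After op 4 (checkout): HEAD=topic@B [exp=B main=B topic=B]
After op 5 (commit): HEAD=topic@C [exp=B main=B topic=C]
After op 6 (commit): HEAD=topic@D [exp=B main=B topic=D]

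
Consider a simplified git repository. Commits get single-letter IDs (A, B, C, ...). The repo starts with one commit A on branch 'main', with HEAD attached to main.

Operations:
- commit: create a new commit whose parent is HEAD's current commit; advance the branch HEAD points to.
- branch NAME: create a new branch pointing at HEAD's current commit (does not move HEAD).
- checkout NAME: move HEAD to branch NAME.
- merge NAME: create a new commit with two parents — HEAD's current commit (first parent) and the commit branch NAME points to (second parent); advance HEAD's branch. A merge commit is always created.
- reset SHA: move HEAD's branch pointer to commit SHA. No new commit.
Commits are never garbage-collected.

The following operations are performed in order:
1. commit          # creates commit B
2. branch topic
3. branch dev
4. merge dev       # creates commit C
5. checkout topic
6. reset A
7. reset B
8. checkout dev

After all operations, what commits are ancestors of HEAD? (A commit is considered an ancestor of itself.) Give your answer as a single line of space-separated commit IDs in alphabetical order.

Answer: A B

Derivation:
After op 1 (commit): HEAD=main@B [main=B]
After op 2 (branch): HEAD=main@B [main=B topic=B]
After op 3 (branch): HEAD=main@B [dev=B main=B topic=B]
After op 4 (merge): HEAD=main@C [dev=B main=C topic=B]
After op 5 (checkout): HEAD=topic@B [dev=B main=C topic=B]
After op 6 (reset): HEAD=topic@A [dev=B main=C topic=A]
After op 7 (reset): HEAD=topic@B [dev=B main=C topic=B]
After op 8 (checkout): HEAD=dev@B [dev=B main=C topic=B]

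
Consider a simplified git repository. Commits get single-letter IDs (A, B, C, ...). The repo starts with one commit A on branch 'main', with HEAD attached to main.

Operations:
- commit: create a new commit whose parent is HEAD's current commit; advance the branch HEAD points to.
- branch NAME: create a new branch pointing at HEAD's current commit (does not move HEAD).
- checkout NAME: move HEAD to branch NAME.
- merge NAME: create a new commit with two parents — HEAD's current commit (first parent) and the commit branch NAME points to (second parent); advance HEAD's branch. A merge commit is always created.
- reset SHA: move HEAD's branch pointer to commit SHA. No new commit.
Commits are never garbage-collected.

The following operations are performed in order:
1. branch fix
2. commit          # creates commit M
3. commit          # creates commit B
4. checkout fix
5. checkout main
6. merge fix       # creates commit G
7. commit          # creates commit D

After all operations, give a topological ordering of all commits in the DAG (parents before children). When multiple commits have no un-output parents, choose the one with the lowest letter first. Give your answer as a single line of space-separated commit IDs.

After op 1 (branch): HEAD=main@A [fix=A main=A]
After op 2 (commit): HEAD=main@M [fix=A main=M]
After op 3 (commit): HEAD=main@B [fix=A main=B]
After op 4 (checkout): HEAD=fix@A [fix=A main=B]
After op 5 (checkout): HEAD=main@B [fix=A main=B]
After op 6 (merge): HEAD=main@G [fix=A main=G]
After op 7 (commit): HEAD=main@D [fix=A main=D]
commit A: parents=[]
commit B: parents=['M']
commit D: parents=['G']
commit G: parents=['B', 'A']
commit M: parents=['A']

Answer: A M B G D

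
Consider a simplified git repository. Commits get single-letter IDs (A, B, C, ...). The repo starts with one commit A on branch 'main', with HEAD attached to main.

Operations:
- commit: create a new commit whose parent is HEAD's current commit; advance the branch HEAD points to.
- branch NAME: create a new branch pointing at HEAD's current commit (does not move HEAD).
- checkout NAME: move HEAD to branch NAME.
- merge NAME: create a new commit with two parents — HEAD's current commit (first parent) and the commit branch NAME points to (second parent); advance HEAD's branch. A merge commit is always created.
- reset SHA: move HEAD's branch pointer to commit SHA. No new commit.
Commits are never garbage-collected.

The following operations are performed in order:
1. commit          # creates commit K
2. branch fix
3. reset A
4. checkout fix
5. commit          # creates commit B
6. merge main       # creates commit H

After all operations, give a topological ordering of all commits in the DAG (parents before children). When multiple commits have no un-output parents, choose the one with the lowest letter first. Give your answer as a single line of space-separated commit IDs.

Answer: A K B H

Derivation:
After op 1 (commit): HEAD=main@K [main=K]
After op 2 (branch): HEAD=main@K [fix=K main=K]
After op 3 (reset): HEAD=main@A [fix=K main=A]
After op 4 (checkout): HEAD=fix@K [fix=K main=A]
After op 5 (commit): HEAD=fix@B [fix=B main=A]
After op 6 (merge): HEAD=fix@H [fix=H main=A]
commit A: parents=[]
commit B: parents=['K']
commit H: parents=['B', 'A']
commit K: parents=['A']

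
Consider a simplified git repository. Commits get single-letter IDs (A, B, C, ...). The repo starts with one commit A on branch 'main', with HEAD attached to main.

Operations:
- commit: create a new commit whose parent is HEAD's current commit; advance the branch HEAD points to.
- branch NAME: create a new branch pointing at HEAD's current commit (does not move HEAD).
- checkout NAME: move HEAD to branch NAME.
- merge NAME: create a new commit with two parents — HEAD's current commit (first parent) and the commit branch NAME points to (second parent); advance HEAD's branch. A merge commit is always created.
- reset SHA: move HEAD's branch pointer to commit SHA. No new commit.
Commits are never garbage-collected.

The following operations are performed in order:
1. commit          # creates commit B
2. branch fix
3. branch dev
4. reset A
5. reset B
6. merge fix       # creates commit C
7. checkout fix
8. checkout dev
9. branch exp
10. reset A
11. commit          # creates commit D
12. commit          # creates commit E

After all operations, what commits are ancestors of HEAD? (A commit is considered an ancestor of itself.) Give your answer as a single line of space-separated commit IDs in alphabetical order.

Answer: A D E

Derivation:
After op 1 (commit): HEAD=main@B [main=B]
After op 2 (branch): HEAD=main@B [fix=B main=B]
After op 3 (branch): HEAD=main@B [dev=B fix=B main=B]
After op 4 (reset): HEAD=main@A [dev=B fix=B main=A]
After op 5 (reset): HEAD=main@B [dev=B fix=B main=B]
After op 6 (merge): HEAD=main@C [dev=B fix=B main=C]
After op 7 (checkout): HEAD=fix@B [dev=B fix=B main=C]
After op 8 (checkout): HEAD=dev@B [dev=B fix=B main=C]
After op 9 (branch): HEAD=dev@B [dev=B exp=B fix=B main=C]
After op 10 (reset): HEAD=dev@A [dev=A exp=B fix=B main=C]
After op 11 (commit): HEAD=dev@D [dev=D exp=B fix=B main=C]
After op 12 (commit): HEAD=dev@E [dev=E exp=B fix=B main=C]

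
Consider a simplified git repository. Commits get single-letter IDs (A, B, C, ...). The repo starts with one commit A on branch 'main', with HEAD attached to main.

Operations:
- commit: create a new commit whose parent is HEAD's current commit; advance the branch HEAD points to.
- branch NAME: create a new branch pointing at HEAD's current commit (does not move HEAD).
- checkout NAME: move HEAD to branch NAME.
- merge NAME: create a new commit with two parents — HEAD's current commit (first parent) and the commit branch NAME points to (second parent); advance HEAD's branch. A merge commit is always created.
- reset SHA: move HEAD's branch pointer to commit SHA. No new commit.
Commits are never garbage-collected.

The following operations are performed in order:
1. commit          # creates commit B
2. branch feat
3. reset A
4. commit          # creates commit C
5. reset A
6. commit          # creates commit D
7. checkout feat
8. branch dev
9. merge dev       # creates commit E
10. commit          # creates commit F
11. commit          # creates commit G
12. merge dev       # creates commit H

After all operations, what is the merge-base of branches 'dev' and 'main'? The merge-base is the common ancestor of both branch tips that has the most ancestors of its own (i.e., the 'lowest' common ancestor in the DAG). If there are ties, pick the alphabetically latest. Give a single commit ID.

Answer: A

Derivation:
After op 1 (commit): HEAD=main@B [main=B]
After op 2 (branch): HEAD=main@B [feat=B main=B]
After op 3 (reset): HEAD=main@A [feat=B main=A]
After op 4 (commit): HEAD=main@C [feat=B main=C]
After op 5 (reset): HEAD=main@A [feat=B main=A]
After op 6 (commit): HEAD=main@D [feat=B main=D]
After op 7 (checkout): HEAD=feat@B [feat=B main=D]
After op 8 (branch): HEAD=feat@B [dev=B feat=B main=D]
After op 9 (merge): HEAD=feat@E [dev=B feat=E main=D]
After op 10 (commit): HEAD=feat@F [dev=B feat=F main=D]
After op 11 (commit): HEAD=feat@G [dev=B feat=G main=D]
After op 12 (merge): HEAD=feat@H [dev=B feat=H main=D]
ancestors(dev=B): ['A', 'B']
ancestors(main=D): ['A', 'D']
common: ['A']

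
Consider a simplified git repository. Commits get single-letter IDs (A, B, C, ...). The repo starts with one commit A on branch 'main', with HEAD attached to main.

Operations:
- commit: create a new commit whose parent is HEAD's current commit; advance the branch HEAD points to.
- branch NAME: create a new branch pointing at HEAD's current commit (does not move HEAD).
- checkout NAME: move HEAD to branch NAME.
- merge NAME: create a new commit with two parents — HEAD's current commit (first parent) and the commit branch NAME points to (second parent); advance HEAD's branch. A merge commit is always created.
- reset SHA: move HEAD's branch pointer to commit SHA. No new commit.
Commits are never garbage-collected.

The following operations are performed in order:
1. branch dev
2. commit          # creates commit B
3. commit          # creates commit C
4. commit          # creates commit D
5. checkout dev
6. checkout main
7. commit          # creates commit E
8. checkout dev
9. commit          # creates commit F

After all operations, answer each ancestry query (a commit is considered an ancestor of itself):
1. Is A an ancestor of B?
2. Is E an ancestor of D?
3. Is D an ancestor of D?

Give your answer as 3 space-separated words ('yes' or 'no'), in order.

Answer: yes no yes

Derivation:
After op 1 (branch): HEAD=main@A [dev=A main=A]
After op 2 (commit): HEAD=main@B [dev=A main=B]
After op 3 (commit): HEAD=main@C [dev=A main=C]
After op 4 (commit): HEAD=main@D [dev=A main=D]
After op 5 (checkout): HEAD=dev@A [dev=A main=D]
After op 6 (checkout): HEAD=main@D [dev=A main=D]
After op 7 (commit): HEAD=main@E [dev=A main=E]
After op 8 (checkout): HEAD=dev@A [dev=A main=E]
After op 9 (commit): HEAD=dev@F [dev=F main=E]
ancestors(B) = {A,B}; A in? yes
ancestors(D) = {A,B,C,D}; E in? no
ancestors(D) = {A,B,C,D}; D in? yes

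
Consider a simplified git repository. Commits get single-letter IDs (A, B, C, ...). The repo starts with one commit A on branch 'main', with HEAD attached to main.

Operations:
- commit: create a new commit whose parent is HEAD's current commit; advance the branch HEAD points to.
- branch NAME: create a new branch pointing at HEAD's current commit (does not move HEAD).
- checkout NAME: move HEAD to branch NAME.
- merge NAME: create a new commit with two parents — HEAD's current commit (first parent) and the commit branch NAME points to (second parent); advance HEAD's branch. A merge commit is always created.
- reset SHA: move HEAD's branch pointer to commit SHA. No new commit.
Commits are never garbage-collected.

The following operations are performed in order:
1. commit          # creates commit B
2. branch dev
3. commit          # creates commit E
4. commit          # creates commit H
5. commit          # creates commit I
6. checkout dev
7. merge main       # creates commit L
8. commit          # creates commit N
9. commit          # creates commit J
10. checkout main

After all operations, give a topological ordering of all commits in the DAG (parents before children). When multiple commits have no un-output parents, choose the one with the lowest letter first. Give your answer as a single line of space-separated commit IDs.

After op 1 (commit): HEAD=main@B [main=B]
After op 2 (branch): HEAD=main@B [dev=B main=B]
After op 3 (commit): HEAD=main@E [dev=B main=E]
After op 4 (commit): HEAD=main@H [dev=B main=H]
After op 5 (commit): HEAD=main@I [dev=B main=I]
After op 6 (checkout): HEAD=dev@B [dev=B main=I]
After op 7 (merge): HEAD=dev@L [dev=L main=I]
After op 8 (commit): HEAD=dev@N [dev=N main=I]
After op 9 (commit): HEAD=dev@J [dev=J main=I]
After op 10 (checkout): HEAD=main@I [dev=J main=I]
commit A: parents=[]
commit B: parents=['A']
commit E: parents=['B']
commit H: parents=['E']
commit I: parents=['H']
commit J: parents=['N']
commit L: parents=['B', 'I']
commit N: parents=['L']

Answer: A B E H I L N J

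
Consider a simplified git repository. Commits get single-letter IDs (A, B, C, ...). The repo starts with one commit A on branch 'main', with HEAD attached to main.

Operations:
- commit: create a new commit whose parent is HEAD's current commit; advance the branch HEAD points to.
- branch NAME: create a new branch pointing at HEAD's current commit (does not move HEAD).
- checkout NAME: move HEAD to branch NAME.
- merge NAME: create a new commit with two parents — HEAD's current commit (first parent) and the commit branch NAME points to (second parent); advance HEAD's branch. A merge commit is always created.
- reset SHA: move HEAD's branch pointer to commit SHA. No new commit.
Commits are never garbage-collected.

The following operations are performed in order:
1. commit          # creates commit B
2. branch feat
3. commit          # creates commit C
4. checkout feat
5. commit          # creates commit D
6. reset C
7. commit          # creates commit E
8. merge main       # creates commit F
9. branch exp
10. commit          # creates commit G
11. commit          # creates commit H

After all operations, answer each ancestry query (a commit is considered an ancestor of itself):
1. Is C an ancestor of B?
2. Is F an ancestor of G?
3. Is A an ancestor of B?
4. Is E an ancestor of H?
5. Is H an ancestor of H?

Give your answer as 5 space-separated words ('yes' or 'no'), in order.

Answer: no yes yes yes yes

Derivation:
After op 1 (commit): HEAD=main@B [main=B]
After op 2 (branch): HEAD=main@B [feat=B main=B]
After op 3 (commit): HEAD=main@C [feat=B main=C]
After op 4 (checkout): HEAD=feat@B [feat=B main=C]
After op 5 (commit): HEAD=feat@D [feat=D main=C]
After op 6 (reset): HEAD=feat@C [feat=C main=C]
After op 7 (commit): HEAD=feat@E [feat=E main=C]
After op 8 (merge): HEAD=feat@F [feat=F main=C]
After op 9 (branch): HEAD=feat@F [exp=F feat=F main=C]
After op 10 (commit): HEAD=feat@G [exp=F feat=G main=C]
After op 11 (commit): HEAD=feat@H [exp=F feat=H main=C]
ancestors(B) = {A,B}; C in? no
ancestors(G) = {A,B,C,E,F,G}; F in? yes
ancestors(B) = {A,B}; A in? yes
ancestors(H) = {A,B,C,E,F,G,H}; E in? yes
ancestors(H) = {A,B,C,E,F,G,H}; H in? yes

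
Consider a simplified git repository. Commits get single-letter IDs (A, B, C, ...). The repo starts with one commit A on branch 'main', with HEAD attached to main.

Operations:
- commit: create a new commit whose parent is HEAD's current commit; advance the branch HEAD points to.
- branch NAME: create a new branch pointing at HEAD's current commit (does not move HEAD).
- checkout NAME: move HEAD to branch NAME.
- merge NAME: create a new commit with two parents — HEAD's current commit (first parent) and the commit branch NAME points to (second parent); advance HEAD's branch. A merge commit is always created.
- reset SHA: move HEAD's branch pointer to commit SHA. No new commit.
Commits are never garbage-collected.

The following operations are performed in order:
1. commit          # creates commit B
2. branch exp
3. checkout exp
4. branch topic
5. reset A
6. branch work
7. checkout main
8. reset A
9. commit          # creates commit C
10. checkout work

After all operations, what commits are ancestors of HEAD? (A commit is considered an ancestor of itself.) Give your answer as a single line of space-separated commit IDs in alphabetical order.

Answer: A

Derivation:
After op 1 (commit): HEAD=main@B [main=B]
After op 2 (branch): HEAD=main@B [exp=B main=B]
After op 3 (checkout): HEAD=exp@B [exp=B main=B]
After op 4 (branch): HEAD=exp@B [exp=B main=B topic=B]
After op 5 (reset): HEAD=exp@A [exp=A main=B topic=B]
After op 6 (branch): HEAD=exp@A [exp=A main=B topic=B work=A]
After op 7 (checkout): HEAD=main@B [exp=A main=B topic=B work=A]
After op 8 (reset): HEAD=main@A [exp=A main=A topic=B work=A]
After op 9 (commit): HEAD=main@C [exp=A main=C topic=B work=A]
After op 10 (checkout): HEAD=work@A [exp=A main=C topic=B work=A]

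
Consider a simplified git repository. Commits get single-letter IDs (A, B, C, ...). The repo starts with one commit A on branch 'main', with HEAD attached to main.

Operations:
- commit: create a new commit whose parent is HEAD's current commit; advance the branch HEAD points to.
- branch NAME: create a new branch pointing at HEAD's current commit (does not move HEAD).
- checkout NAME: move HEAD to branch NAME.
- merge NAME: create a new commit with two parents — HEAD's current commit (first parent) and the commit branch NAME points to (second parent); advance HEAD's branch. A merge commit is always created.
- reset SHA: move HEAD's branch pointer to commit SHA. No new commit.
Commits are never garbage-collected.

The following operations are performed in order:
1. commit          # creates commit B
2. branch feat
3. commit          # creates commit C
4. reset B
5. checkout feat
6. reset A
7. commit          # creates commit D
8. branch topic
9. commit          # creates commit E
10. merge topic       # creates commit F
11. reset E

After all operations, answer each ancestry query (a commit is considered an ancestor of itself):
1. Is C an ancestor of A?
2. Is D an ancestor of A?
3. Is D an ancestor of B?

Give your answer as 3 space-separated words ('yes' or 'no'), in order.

Answer: no no no

Derivation:
After op 1 (commit): HEAD=main@B [main=B]
After op 2 (branch): HEAD=main@B [feat=B main=B]
After op 3 (commit): HEAD=main@C [feat=B main=C]
After op 4 (reset): HEAD=main@B [feat=B main=B]
After op 5 (checkout): HEAD=feat@B [feat=B main=B]
After op 6 (reset): HEAD=feat@A [feat=A main=B]
After op 7 (commit): HEAD=feat@D [feat=D main=B]
After op 8 (branch): HEAD=feat@D [feat=D main=B topic=D]
After op 9 (commit): HEAD=feat@E [feat=E main=B topic=D]
After op 10 (merge): HEAD=feat@F [feat=F main=B topic=D]
After op 11 (reset): HEAD=feat@E [feat=E main=B topic=D]
ancestors(A) = {A}; C in? no
ancestors(A) = {A}; D in? no
ancestors(B) = {A,B}; D in? no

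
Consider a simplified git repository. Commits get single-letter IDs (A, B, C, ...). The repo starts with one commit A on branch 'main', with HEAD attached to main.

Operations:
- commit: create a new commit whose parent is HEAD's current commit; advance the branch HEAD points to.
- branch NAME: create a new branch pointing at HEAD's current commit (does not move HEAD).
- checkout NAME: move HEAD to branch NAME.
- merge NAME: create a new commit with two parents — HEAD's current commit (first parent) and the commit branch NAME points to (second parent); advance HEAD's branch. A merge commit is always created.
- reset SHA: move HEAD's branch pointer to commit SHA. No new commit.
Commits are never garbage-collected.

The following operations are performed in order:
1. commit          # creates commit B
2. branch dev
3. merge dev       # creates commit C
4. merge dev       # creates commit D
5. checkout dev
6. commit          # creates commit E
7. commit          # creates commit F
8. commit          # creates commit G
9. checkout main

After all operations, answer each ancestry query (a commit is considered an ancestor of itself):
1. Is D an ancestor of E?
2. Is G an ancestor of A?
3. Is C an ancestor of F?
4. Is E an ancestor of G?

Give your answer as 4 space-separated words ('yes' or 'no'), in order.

Answer: no no no yes

Derivation:
After op 1 (commit): HEAD=main@B [main=B]
After op 2 (branch): HEAD=main@B [dev=B main=B]
After op 3 (merge): HEAD=main@C [dev=B main=C]
After op 4 (merge): HEAD=main@D [dev=B main=D]
After op 5 (checkout): HEAD=dev@B [dev=B main=D]
After op 6 (commit): HEAD=dev@E [dev=E main=D]
After op 7 (commit): HEAD=dev@F [dev=F main=D]
After op 8 (commit): HEAD=dev@G [dev=G main=D]
After op 9 (checkout): HEAD=main@D [dev=G main=D]
ancestors(E) = {A,B,E}; D in? no
ancestors(A) = {A}; G in? no
ancestors(F) = {A,B,E,F}; C in? no
ancestors(G) = {A,B,E,F,G}; E in? yes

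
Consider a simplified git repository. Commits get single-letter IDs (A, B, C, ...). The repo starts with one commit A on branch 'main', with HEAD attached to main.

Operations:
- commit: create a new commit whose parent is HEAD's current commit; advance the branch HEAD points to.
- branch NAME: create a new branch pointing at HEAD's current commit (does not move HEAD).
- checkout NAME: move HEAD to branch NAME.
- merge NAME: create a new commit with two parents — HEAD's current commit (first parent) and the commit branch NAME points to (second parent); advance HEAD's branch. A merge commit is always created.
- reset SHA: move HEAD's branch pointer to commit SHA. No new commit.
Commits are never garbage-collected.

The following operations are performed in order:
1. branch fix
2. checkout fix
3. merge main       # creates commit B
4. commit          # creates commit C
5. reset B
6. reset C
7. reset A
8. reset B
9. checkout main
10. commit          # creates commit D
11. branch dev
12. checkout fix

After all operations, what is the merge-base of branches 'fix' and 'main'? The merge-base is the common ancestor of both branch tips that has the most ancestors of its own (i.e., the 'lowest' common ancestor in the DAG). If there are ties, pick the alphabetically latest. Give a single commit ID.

After op 1 (branch): HEAD=main@A [fix=A main=A]
After op 2 (checkout): HEAD=fix@A [fix=A main=A]
After op 3 (merge): HEAD=fix@B [fix=B main=A]
After op 4 (commit): HEAD=fix@C [fix=C main=A]
After op 5 (reset): HEAD=fix@B [fix=B main=A]
After op 6 (reset): HEAD=fix@C [fix=C main=A]
After op 7 (reset): HEAD=fix@A [fix=A main=A]
After op 8 (reset): HEAD=fix@B [fix=B main=A]
After op 9 (checkout): HEAD=main@A [fix=B main=A]
After op 10 (commit): HEAD=main@D [fix=B main=D]
After op 11 (branch): HEAD=main@D [dev=D fix=B main=D]
After op 12 (checkout): HEAD=fix@B [dev=D fix=B main=D]
ancestors(fix=B): ['A', 'B']
ancestors(main=D): ['A', 'D']
common: ['A']

Answer: A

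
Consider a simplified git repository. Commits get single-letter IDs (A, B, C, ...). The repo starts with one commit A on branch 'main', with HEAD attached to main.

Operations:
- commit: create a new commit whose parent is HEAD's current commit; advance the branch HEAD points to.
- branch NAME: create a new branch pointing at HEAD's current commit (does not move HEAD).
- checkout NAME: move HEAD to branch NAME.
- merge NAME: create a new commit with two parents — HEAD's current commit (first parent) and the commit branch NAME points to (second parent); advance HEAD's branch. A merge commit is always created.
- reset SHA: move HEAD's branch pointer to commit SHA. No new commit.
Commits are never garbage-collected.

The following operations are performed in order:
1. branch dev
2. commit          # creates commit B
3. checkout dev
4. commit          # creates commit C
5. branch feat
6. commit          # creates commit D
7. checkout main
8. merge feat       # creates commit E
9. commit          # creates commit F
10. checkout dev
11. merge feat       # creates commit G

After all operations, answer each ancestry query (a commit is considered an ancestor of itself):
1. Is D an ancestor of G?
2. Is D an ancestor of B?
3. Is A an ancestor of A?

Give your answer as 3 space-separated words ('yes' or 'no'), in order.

Answer: yes no yes

Derivation:
After op 1 (branch): HEAD=main@A [dev=A main=A]
After op 2 (commit): HEAD=main@B [dev=A main=B]
After op 3 (checkout): HEAD=dev@A [dev=A main=B]
After op 4 (commit): HEAD=dev@C [dev=C main=B]
After op 5 (branch): HEAD=dev@C [dev=C feat=C main=B]
After op 6 (commit): HEAD=dev@D [dev=D feat=C main=B]
After op 7 (checkout): HEAD=main@B [dev=D feat=C main=B]
After op 8 (merge): HEAD=main@E [dev=D feat=C main=E]
After op 9 (commit): HEAD=main@F [dev=D feat=C main=F]
After op 10 (checkout): HEAD=dev@D [dev=D feat=C main=F]
After op 11 (merge): HEAD=dev@G [dev=G feat=C main=F]
ancestors(G) = {A,C,D,G}; D in? yes
ancestors(B) = {A,B}; D in? no
ancestors(A) = {A}; A in? yes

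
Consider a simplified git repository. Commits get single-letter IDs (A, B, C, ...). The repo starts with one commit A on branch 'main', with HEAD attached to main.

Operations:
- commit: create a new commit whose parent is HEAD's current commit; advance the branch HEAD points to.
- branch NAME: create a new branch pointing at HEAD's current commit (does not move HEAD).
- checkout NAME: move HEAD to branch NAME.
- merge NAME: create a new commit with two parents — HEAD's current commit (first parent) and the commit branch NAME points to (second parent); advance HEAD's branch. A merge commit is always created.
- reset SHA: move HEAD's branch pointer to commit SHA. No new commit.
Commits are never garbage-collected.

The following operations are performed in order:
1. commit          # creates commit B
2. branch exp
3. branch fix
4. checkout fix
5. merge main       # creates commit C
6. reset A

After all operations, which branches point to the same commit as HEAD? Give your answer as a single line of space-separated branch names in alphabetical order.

After op 1 (commit): HEAD=main@B [main=B]
After op 2 (branch): HEAD=main@B [exp=B main=B]
After op 3 (branch): HEAD=main@B [exp=B fix=B main=B]
After op 4 (checkout): HEAD=fix@B [exp=B fix=B main=B]
After op 5 (merge): HEAD=fix@C [exp=B fix=C main=B]
After op 6 (reset): HEAD=fix@A [exp=B fix=A main=B]

Answer: fix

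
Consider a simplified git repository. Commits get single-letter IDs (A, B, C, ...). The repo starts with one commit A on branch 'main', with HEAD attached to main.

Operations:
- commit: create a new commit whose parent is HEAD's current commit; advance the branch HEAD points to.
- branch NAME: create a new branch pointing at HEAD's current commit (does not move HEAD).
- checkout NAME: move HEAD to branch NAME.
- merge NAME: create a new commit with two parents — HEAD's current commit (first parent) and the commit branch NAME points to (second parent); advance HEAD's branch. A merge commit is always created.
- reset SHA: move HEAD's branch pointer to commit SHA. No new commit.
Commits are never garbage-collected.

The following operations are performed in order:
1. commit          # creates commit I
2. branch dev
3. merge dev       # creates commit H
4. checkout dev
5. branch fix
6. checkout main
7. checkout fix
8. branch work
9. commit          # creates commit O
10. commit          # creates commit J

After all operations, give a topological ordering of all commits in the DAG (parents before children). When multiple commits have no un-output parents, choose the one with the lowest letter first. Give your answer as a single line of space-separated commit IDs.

After op 1 (commit): HEAD=main@I [main=I]
After op 2 (branch): HEAD=main@I [dev=I main=I]
After op 3 (merge): HEAD=main@H [dev=I main=H]
After op 4 (checkout): HEAD=dev@I [dev=I main=H]
After op 5 (branch): HEAD=dev@I [dev=I fix=I main=H]
After op 6 (checkout): HEAD=main@H [dev=I fix=I main=H]
After op 7 (checkout): HEAD=fix@I [dev=I fix=I main=H]
After op 8 (branch): HEAD=fix@I [dev=I fix=I main=H work=I]
After op 9 (commit): HEAD=fix@O [dev=I fix=O main=H work=I]
After op 10 (commit): HEAD=fix@J [dev=I fix=J main=H work=I]
commit A: parents=[]
commit H: parents=['I', 'I']
commit I: parents=['A']
commit J: parents=['O']
commit O: parents=['I']

Answer: A I H O J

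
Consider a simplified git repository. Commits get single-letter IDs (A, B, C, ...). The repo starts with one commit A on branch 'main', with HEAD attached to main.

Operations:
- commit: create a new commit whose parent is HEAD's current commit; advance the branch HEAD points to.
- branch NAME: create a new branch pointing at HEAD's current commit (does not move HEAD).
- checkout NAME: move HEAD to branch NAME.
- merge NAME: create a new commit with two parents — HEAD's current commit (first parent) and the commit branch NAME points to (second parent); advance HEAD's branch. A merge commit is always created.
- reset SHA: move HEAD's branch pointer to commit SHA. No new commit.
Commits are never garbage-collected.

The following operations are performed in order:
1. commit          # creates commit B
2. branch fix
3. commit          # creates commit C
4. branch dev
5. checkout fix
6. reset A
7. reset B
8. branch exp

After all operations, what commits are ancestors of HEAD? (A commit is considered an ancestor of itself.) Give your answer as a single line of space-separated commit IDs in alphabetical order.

Answer: A B

Derivation:
After op 1 (commit): HEAD=main@B [main=B]
After op 2 (branch): HEAD=main@B [fix=B main=B]
After op 3 (commit): HEAD=main@C [fix=B main=C]
After op 4 (branch): HEAD=main@C [dev=C fix=B main=C]
After op 5 (checkout): HEAD=fix@B [dev=C fix=B main=C]
After op 6 (reset): HEAD=fix@A [dev=C fix=A main=C]
After op 7 (reset): HEAD=fix@B [dev=C fix=B main=C]
After op 8 (branch): HEAD=fix@B [dev=C exp=B fix=B main=C]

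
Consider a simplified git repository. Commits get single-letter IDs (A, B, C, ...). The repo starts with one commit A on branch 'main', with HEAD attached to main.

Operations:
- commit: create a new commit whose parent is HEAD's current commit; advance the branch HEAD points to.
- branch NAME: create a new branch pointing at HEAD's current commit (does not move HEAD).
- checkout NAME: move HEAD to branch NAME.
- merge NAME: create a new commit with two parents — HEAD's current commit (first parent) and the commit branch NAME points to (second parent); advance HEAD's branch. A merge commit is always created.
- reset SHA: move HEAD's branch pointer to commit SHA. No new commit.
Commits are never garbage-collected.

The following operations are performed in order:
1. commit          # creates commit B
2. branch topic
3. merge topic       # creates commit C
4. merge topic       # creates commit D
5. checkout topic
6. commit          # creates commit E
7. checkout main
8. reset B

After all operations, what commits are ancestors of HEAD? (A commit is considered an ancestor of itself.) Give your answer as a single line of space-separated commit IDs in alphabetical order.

After op 1 (commit): HEAD=main@B [main=B]
After op 2 (branch): HEAD=main@B [main=B topic=B]
After op 3 (merge): HEAD=main@C [main=C topic=B]
After op 4 (merge): HEAD=main@D [main=D topic=B]
After op 5 (checkout): HEAD=topic@B [main=D topic=B]
After op 6 (commit): HEAD=topic@E [main=D topic=E]
After op 7 (checkout): HEAD=main@D [main=D topic=E]
After op 8 (reset): HEAD=main@B [main=B topic=E]

Answer: A B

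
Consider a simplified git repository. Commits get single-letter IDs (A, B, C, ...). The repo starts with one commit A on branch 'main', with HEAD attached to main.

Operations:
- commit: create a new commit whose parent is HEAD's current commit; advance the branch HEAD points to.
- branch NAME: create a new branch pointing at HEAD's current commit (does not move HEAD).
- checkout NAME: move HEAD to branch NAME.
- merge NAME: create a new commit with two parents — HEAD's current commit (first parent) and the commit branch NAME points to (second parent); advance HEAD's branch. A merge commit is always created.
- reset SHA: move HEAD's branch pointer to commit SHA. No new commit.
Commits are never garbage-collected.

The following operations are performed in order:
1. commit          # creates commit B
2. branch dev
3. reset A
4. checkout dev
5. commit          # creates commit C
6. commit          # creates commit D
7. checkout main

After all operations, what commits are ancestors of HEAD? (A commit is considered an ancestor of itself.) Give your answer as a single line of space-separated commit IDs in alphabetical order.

After op 1 (commit): HEAD=main@B [main=B]
After op 2 (branch): HEAD=main@B [dev=B main=B]
After op 3 (reset): HEAD=main@A [dev=B main=A]
After op 4 (checkout): HEAD=dev@B [dev=B main=A]
After op 5 (commit): HEAD=dev@C [dev=C main=A]
After op 6 (commit): HEAD=dev@D [dev=D main=A]
After op 7 (checkout): HEAD=main@A [dev=D main=A]

Answer: A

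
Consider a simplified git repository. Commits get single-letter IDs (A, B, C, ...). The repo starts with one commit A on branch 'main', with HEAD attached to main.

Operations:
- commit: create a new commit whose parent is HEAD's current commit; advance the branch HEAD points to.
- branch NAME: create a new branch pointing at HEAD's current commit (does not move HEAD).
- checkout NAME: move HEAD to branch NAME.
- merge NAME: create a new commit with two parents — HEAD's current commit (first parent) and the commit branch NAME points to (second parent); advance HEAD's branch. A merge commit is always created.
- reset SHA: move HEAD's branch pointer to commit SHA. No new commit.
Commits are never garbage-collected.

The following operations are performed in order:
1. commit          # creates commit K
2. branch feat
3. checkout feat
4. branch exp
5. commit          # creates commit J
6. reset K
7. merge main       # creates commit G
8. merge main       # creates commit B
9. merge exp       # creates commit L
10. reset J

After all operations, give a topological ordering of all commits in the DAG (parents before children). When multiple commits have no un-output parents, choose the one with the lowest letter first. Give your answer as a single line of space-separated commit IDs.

After op 1 (commit): HEAD=main@K [main=K]
After op 2 (branch): HEAD=main@K [feat=K main=K]
After op 3 (checkout): HEAD=feat@K [feat=K main=K]
After op 4 (branch): HEAD=feat@K [exp=K feat=K main=K]
After op 5 (commit): HEAD=feat@J [exp=K feat=J main=K]
After op 6 (reset): HEAD=feat@K [exp=K feat=K main=K]
After op 7 (merge): HEAD=feat@G [exp=K feat=G main=K]
After op 8 (merge): HEAD=feat@B [exp=K feat=B main=K]
After op 9 (merge): HEAD=feat@L [exp=K feat=L main=K]
After op 10 (reset): HEAD=feat@J [exp=K feat=J main=K]
commit A: parents=[]
commit B: parents=['G', 'K']
commit G: parents=['K', 'K']
commit J: parents=['K']
commit K: parents=['A']
commit L: parents=['B', 'K']

Answer: A K G B J L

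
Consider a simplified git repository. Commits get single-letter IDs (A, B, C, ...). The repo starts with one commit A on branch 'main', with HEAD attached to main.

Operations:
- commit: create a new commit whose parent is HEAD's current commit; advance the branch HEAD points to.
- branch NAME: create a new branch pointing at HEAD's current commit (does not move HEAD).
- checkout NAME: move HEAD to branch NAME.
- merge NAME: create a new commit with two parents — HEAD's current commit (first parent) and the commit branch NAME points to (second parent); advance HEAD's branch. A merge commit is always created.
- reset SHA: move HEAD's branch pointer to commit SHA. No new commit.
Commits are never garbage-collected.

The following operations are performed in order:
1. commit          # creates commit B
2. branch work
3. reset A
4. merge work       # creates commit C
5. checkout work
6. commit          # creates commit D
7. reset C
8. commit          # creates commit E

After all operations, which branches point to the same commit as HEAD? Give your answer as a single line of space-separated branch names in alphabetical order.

Answer: work

Derivation:
After op 1 (commit): HEAD=main@B [main=B]
After op 2 (branch): HEAD=main@B [main=B work=B]
After op 3 (reset): HEAD=main@A [main=A work=B]
After op 4 (merge): HEAD=main@C [main=C work=B]
After op 5 (checkout): HEAD=work@B [main=C work=B]
After op 6 (commit): HEAD=work@D [main=C work=D]
After op 7 (reset): HEAD=work@C [main=C work=C]
After op 8 (commit): HEAD=work@E [main=C work=E]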